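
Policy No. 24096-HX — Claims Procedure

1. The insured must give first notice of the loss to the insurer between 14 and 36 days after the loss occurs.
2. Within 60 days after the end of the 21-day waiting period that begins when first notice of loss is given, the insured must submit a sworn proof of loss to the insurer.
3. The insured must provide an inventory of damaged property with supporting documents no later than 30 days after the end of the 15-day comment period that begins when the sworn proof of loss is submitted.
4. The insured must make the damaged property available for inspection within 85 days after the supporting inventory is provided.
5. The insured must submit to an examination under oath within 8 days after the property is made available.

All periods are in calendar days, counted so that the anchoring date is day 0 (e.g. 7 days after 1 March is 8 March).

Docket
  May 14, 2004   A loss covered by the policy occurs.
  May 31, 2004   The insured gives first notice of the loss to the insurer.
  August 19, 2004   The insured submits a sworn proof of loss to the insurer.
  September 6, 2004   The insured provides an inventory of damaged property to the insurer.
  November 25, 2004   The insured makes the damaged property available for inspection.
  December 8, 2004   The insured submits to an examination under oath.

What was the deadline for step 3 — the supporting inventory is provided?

The sworn proof of loss is submitted on August 19, 2004; the 15-day comment period therefore ends September 3, 2004, and step 3 runs from that date. 30 days after September 3, 2004 is October 3, 2004.

October 3, 2004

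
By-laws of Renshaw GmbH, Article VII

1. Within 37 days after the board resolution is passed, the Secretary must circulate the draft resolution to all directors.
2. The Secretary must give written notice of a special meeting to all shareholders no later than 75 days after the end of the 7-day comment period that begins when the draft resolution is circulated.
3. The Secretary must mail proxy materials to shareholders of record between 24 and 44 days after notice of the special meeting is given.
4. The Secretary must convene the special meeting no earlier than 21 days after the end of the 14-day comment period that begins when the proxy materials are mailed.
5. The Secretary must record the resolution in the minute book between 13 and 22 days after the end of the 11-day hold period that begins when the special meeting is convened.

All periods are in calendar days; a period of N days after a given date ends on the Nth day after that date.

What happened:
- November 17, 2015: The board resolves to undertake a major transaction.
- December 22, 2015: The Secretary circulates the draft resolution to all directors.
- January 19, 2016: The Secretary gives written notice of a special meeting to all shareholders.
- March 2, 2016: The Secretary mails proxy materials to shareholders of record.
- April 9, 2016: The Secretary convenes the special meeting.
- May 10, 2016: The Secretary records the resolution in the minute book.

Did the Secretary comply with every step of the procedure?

Step 1: 37 days after November 17, 2015 (when the board resolution is passed) is December 24, 2015; done December 22, 2015 — timely.
Step 2: 75 days after December 29, 2015 (end of the 7-day comment period, which began when the draft resolution is circulated on December 22, 2015) is March 13, 2016; completed January 19, 2016, before the deadline.
Step 3: the window is 24–44 days after January 19, 2016 (when notice of the special meeting is given), so February 12, 2016 through March 3, 2016; March 2, 2016 falls inside that range.
Step 4: the earliest permitted date is 21 days after March 16, 2016 (end of the 14-day comment period, which began when the proxy materials are mailed on March 2, 2016), i.e. April 6, 2016; done April 9, 2016, after the minimum wait.
Step 5: the window is 13–22 days after April 20, 2016 (end of the 11-day hold period, which began when the special meeting is convened on April 9, 2016), so May 3, 2016 through May 12, 2016; done May 10, 2016, which is between those dates.

Yes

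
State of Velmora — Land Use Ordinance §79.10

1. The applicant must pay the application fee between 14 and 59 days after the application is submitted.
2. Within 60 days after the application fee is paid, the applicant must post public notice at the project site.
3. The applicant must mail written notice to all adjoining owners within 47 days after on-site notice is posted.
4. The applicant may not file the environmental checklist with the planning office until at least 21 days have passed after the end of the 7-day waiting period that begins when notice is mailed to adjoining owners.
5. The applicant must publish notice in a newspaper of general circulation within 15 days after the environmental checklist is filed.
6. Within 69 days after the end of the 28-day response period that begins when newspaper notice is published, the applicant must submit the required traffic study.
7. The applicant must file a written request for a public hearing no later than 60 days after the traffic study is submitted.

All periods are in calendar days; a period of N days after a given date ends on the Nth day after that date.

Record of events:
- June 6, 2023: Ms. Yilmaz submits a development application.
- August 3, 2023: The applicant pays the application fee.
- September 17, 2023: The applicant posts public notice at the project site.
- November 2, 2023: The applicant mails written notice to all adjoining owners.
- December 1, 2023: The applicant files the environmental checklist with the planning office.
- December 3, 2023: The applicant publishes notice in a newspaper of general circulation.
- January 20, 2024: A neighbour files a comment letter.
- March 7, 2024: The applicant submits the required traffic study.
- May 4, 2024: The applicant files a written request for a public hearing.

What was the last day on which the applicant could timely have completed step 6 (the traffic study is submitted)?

Newspaper notice is published on December 3, 2023; the 28-day response period therefore ends December 31, 2023, and step 6 runs from that date. 69 days after December 31, 2023 is March 9, 2024.

March 9, 2024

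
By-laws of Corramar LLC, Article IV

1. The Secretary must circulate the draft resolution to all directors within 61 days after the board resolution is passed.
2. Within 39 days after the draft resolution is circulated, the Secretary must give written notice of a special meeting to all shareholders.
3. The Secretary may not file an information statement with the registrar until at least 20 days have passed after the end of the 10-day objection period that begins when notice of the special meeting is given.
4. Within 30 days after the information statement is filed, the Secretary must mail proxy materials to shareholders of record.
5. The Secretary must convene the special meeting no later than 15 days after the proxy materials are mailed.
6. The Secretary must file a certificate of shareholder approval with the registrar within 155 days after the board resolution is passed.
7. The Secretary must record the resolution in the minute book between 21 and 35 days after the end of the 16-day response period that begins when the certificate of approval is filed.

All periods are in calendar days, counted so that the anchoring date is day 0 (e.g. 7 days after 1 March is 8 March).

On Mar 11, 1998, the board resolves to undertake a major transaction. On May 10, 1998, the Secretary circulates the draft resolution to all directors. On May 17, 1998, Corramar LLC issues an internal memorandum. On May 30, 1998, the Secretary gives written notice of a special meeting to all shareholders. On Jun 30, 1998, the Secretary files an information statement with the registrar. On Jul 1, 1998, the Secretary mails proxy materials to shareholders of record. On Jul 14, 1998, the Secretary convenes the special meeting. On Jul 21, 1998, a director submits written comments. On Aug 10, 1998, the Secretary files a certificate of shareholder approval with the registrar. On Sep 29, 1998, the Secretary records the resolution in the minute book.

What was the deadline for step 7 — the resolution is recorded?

Sep 30, 1998

The certificate of approval is filed on Aug 10, 1998; the 16-day response period therefore ends Aug 26, 1998, and step 7 runs from that date. The window is 21–35 days after Aug 26, 1998; it closes on Sep 30, 1998.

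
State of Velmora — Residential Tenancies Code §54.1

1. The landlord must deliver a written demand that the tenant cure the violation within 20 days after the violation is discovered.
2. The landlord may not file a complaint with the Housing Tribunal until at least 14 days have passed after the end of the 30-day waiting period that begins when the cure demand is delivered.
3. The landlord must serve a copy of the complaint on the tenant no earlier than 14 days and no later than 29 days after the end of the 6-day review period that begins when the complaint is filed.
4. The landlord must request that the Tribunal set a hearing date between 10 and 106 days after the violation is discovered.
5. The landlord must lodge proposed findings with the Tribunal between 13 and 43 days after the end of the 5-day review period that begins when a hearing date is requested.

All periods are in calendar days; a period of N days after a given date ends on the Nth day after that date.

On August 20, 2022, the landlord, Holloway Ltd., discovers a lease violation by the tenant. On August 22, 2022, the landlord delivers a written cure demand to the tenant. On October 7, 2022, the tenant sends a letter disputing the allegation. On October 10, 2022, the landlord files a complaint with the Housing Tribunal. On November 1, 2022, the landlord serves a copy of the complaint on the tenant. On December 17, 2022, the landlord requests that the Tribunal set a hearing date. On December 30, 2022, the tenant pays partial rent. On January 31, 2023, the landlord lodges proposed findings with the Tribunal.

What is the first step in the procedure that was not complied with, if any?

Step 4

Step 1: 20 days after August 20, 2022 (when the violation is discovered) is September 9, 2022; completed August 22, 2022, before the deadline.
Step 2: the earliest permitted date is 14 days after September 21, 2022 (end of the 30-day waiting period, which began when the cure demand is delivered on August 22, 2022), i.e. October 5, 2022; done October 10, 2022 — permitted.
Step 3: the window is 14–29 days after October 16, 2022 (end of the 6-day review period, which began when the complaint is filed on October 10, 2022), so October 30, 2022 through November 14, 2022; done November 1, 2022 — within the window.
Step 4: the window is 10–106 days after August 20, 2022 (when the violation is discovered), so August 30, 2022 through December 4, 2022; done December 17, 2022 — 13 days after the window closed.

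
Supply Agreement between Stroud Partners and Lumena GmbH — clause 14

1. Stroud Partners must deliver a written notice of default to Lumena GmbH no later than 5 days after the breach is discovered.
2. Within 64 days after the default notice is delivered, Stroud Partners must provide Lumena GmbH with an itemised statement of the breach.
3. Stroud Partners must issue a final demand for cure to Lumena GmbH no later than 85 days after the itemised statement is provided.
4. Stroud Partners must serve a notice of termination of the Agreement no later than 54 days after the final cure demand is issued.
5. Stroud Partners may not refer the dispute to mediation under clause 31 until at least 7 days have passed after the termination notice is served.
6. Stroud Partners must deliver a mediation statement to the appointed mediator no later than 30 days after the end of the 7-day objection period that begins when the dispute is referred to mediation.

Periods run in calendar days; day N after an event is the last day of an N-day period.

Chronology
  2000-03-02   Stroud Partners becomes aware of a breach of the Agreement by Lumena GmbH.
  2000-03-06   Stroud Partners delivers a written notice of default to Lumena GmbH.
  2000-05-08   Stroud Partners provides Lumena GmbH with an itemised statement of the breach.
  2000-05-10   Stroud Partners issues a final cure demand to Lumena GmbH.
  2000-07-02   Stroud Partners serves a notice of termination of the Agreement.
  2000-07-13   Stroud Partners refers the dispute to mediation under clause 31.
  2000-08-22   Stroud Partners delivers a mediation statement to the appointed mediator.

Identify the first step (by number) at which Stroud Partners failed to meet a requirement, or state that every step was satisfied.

Step 6

(1) due by 2000-03-02 + 5 days = 2000-03-07; 2000-03-06 is within that limit.
(2) due by 2000-03-06 + 64 days = 2000-05-09; 2000-05-08 is within that limit.
(3) due by 2000-05-08 + 85 days = 2000-08-01; 2000-05-10 is within that limit.
(4) due by 2000-05-10 + 54 days = 2000-07-03; done 2000-07-02 — timely.
(5) permitted from 2000-07-02 + 7 days = 2000-07-09 onward; done 2000-07-13 — permitted.
(6) due by 2000-07-20 + 30 days = 2000-08-19; 2000-08-22 misses that deadline by 3 days.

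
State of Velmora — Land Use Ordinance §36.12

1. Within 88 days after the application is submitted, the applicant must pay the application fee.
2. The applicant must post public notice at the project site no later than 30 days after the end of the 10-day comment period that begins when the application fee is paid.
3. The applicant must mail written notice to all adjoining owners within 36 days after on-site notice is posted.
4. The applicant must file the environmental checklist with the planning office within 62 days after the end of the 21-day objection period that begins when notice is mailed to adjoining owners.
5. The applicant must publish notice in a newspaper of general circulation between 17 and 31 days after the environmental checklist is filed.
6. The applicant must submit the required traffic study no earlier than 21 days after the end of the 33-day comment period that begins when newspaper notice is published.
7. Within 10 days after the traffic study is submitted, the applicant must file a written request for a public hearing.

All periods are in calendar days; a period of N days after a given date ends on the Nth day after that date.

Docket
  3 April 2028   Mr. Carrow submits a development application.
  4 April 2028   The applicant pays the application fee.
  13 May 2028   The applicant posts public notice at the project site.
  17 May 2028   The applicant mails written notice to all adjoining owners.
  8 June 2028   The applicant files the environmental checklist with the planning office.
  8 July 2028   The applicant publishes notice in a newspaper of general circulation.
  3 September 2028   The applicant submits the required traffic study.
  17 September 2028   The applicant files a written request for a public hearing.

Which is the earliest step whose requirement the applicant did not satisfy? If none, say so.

Step 1 — counting 88 days from 3 April 2028 (when the application is submitted) gives a deadline of 30 June 2028; completed 4 April 2028, before the deadline.
Step 2 — counting 30 days from 14 April 2028 (end of the 10-day comment period, which began when the application fee is paid on 4 April 2028) gives a deadline of 14 May 2028; done 13 May 2028 — timely.
Step 3 — counting 36 days from 13 May 2028 (when on-site notice is posted) gives a deadline of 18 June 2028; completed 17 May 2028, before the deadline.
Step 4 — counting 62 days from 7 June 2028 (end of the 21-day objection period, which began when notice is mailed to adjoining owners on 17 May 2028) gives a deadline of 8 August 2028; 8 June 2028 is within that limit.
Step 5 — 17 and 31 days from 8 June 2028 (when the environmental checklist is filed) are 25 June 2028 and 9 July 2028 respectively; done 8 July 2028, which is between those dates.
Step 6 — must wait 21 days from 10 August 2028 (end of the 33-day comment period, which began when newspaper notice is published on 8 July 2028), so not before 31 August 2028; done 3 September 2028 — permitted.
Step 7 — counting 10 days from 3 September 2028 (when the traffic study is submitted) gives a deadline of 13 September 2028; 17 September 2028 misses that deadline by 4 days.

Step 7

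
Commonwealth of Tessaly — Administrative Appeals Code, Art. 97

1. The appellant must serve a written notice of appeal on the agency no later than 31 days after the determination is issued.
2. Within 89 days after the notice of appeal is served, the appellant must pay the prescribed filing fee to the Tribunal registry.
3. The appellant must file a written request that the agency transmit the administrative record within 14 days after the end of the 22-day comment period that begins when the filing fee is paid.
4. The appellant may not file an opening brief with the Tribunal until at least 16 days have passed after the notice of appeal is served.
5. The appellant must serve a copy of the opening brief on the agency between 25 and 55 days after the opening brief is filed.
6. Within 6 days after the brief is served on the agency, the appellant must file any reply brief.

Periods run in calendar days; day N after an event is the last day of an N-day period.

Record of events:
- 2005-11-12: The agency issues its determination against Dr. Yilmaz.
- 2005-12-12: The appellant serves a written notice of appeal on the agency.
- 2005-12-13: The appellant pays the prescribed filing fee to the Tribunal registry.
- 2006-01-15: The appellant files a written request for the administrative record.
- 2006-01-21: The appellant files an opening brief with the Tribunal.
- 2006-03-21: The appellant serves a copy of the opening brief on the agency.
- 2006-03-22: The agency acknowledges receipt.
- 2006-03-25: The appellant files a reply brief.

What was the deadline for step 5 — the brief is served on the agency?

2006-03-17

Step 5 runs from 2006-01-21, when the opening brief is filed. The window is 25–55 days after 2006-01-21; it closes on 2006-03-17.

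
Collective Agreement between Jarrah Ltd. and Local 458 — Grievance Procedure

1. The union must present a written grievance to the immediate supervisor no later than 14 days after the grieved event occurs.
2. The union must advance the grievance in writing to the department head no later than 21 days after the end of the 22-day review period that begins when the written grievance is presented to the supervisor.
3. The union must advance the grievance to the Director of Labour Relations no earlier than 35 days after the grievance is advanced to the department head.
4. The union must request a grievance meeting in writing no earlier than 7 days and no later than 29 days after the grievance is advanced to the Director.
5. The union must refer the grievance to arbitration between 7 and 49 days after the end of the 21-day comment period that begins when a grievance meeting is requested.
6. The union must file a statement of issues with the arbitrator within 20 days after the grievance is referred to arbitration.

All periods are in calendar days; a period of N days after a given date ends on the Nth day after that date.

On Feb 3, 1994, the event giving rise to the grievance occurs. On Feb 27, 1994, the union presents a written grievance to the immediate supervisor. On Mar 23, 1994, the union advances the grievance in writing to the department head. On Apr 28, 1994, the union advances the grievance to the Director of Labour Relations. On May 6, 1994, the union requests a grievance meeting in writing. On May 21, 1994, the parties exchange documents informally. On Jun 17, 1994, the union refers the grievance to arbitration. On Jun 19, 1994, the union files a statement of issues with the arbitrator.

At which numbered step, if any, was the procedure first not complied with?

Step 1

Step 1: 14 days after Feb 3, 1994 (when the grieved event occurs) is Feb 17, 1994; done Feb 27, 1994 — 10 days late.
That is the first point of non-compliance.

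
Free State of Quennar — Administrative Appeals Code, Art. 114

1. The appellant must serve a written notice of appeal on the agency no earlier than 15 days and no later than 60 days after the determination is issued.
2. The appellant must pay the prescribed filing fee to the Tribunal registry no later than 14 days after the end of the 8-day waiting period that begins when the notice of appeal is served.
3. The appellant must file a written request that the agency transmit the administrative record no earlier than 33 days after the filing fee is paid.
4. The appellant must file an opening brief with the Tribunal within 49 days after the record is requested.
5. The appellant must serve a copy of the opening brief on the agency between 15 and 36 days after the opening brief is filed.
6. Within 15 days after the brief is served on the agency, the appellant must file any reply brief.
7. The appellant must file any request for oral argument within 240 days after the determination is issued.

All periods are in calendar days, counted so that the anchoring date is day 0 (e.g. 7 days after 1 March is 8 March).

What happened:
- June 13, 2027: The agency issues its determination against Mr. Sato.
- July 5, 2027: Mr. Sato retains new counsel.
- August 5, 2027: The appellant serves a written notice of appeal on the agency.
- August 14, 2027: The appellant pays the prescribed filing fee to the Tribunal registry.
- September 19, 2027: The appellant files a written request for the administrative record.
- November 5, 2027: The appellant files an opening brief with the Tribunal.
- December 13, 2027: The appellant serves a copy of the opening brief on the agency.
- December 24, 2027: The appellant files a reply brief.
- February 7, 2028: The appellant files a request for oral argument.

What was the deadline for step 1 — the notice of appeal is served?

August 12, 2027

Step 1 runs from June 13, 2027, when the determination is issued. The window is 15–60 days after June 13, 2027; it closes on August 12, 2027.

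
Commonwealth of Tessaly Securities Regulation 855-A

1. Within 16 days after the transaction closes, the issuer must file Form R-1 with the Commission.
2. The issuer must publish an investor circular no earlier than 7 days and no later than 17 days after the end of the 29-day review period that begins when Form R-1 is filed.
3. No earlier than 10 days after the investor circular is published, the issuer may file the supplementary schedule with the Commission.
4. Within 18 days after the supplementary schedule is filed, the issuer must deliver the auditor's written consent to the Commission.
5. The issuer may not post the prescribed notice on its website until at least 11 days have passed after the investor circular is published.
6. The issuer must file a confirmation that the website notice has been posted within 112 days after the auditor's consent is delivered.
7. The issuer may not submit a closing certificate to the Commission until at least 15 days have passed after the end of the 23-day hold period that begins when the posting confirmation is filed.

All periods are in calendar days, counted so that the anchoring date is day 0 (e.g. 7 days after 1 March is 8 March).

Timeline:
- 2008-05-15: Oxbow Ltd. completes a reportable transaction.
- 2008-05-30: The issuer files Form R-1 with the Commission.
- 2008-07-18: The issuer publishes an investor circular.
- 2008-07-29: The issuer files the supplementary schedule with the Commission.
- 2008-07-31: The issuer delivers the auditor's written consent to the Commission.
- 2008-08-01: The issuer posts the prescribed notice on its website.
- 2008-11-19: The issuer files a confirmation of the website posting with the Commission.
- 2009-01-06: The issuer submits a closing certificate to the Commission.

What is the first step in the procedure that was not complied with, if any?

(1) due by 2008-05-15 + 16 days = 2008-05-31; 2008-05-30 is within that limit.
(2) the permitted window runs from 2008-06-28 + 7 = 2008-07-05 to 2008-06-28 + 17 = 2008-07-15; done 2008-07-18 — 3 days after the window closed.

Step 2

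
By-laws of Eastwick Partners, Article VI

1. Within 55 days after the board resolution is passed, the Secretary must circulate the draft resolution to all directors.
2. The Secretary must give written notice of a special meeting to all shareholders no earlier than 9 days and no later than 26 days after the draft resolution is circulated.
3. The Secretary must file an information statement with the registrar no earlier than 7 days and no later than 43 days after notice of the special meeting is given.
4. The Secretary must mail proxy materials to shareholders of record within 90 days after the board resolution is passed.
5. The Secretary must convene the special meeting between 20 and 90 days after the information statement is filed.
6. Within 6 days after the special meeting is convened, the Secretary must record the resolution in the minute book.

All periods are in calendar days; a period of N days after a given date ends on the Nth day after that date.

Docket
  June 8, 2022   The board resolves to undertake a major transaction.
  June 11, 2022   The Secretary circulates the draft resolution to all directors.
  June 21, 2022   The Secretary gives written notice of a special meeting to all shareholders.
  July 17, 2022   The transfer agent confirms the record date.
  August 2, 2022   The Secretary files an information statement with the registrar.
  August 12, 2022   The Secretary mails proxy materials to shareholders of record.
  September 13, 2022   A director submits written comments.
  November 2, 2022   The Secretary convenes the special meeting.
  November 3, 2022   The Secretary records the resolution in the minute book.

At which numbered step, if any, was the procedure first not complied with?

Step 5

Step 1: 55 days after June 8, 2022 (when the board resolution is passed) is August 2, 2022; done June 11, 2022 — timely.
Step 2: the window is 9–26 days after June 11, 2022 (when the draft resolution is circulated), so June 20, 2022 through July 7, 2022; done June 21, 2022, which is between those dates.
Step 3: the window is 7–43 days after June 21, 2022 (when notice of the special meeting is given), so June 28, 2022 through August 3, 2022; done August 2, 2022 — within the window.
Step 4: 90 days after June 8, 2022 (when the board resolution is passed) is September 6, 2022; completed August 12, 2022, before the deadline.
Step 5: the window is 20–90 days after August 2, 2022 (when the information statement is filed), so August 22, 2022 through October 31, 2022; done November 2, 2022 — 2 days after the window closed.
The procedure was therefore not followed at step 5.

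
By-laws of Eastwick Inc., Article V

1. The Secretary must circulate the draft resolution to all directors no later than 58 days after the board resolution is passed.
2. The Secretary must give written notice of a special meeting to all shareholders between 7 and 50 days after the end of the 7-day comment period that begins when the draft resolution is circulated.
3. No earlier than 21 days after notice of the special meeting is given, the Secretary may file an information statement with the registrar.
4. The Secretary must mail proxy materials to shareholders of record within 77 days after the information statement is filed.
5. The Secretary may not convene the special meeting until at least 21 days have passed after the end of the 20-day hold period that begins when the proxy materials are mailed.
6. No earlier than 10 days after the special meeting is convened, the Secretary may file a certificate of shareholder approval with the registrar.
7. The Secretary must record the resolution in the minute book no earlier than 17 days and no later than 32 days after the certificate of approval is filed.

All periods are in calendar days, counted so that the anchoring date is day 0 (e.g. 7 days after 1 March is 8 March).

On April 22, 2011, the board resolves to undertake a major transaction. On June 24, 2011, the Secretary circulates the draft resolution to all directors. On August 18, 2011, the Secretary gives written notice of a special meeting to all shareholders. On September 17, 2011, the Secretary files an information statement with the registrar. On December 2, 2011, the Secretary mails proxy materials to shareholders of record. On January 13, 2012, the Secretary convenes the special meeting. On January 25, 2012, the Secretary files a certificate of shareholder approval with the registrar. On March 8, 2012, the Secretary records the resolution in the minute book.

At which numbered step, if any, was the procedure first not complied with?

Step 1 — counting 58 days from April 22, 2011 (when the board resolution is passed) gives a deadline of June 19, 2011; June 24, 2011 misses that deadline by 5 days.

Step 1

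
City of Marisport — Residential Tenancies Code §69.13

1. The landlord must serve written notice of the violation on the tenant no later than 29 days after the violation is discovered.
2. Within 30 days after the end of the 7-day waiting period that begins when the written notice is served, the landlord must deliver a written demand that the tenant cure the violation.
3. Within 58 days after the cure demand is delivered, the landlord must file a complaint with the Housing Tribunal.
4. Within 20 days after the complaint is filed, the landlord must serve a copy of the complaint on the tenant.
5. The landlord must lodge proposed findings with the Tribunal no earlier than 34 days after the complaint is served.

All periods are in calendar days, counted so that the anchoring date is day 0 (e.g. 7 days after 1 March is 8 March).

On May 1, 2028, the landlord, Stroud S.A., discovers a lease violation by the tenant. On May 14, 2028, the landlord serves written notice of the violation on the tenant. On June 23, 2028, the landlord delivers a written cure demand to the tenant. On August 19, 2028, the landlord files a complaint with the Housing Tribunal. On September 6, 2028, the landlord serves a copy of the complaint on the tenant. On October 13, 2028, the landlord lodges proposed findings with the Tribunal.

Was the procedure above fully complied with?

No

Step 1 — counting 29 days from May 1, 2028 (when the violation is discovered) gives a deadline of May 30, 2028; May 14, 2028 is within that limit.
Step 2 — counting 30 days from May 21, 2028 (end of the 7-day waiting period, which began when the written notice is served on May 14, 2028) gives a deadline of June 20, 2028; done June 23, 2028 — 3 days late.
The analysis stops there.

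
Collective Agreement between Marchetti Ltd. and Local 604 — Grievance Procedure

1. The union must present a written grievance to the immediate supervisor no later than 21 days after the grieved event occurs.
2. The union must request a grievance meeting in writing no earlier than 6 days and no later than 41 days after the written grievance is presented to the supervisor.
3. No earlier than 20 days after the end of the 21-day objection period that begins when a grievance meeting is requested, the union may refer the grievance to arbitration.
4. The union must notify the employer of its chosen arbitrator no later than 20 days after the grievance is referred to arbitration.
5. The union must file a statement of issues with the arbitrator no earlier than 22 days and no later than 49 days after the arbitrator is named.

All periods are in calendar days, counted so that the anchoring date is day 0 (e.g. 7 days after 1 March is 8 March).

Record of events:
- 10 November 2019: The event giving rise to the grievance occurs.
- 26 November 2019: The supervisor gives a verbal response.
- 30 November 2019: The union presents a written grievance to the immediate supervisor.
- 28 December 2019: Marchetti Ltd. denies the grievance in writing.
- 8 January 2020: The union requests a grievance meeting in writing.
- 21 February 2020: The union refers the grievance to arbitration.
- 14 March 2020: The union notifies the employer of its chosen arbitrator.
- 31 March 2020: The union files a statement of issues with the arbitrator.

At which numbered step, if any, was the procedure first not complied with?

Step 4

(1) due by 10 November 2019 + 21 days = 1 December 2019; done 30 November 2019 — timely.
(2) the permitted window runs from 30 November 2019 + 6 = 6 December 2019 to 30 November 2019 + 41 = 10 January 2020; 8 January 2020 falls inside that range.
(3) permitted from 29 January 2020 + 20 days = 18 February 2020 onward; done 21 February 2020 — permitted.
(4) due by 21 February 2020 + 20 days = 12 March 2020; not done until 14 March 2020, 2 days after the deadline.
That is the first point of non-compliance.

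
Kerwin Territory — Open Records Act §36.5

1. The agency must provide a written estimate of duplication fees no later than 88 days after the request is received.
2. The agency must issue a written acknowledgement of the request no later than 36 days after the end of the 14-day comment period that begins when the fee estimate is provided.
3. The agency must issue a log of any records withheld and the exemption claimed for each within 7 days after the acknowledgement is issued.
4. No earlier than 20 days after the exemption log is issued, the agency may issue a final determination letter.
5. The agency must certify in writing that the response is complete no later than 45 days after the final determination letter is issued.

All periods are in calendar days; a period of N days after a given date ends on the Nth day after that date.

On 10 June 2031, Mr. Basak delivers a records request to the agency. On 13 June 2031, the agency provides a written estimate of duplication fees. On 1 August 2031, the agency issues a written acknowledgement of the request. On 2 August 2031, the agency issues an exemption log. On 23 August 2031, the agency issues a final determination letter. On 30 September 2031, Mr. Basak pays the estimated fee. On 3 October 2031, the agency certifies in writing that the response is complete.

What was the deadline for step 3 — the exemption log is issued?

Step 3 runs from 1 August 2031, when the acknowledgement is issued. 7 days after 1 August 2031 is 8 August 2031.

8 August 2031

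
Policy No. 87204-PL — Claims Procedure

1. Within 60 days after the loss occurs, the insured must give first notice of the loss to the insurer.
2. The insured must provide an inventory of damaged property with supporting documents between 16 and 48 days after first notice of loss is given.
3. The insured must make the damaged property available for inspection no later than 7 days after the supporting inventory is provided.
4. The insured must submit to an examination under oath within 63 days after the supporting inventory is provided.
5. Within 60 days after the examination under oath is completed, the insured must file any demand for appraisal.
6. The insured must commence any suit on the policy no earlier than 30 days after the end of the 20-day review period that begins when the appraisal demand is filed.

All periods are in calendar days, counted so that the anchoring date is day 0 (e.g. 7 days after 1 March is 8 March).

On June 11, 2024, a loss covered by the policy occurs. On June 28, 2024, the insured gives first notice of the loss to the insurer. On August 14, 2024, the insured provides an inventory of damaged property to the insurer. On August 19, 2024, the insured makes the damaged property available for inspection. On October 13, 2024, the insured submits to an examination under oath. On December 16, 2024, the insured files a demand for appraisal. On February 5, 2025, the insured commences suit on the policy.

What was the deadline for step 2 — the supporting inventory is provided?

Step 2 runs from June 28, 2024, when first notice of loss is given. The window is 16–48 days after June 28, 2024; it closes on August 15, 2024.

August 15, 2024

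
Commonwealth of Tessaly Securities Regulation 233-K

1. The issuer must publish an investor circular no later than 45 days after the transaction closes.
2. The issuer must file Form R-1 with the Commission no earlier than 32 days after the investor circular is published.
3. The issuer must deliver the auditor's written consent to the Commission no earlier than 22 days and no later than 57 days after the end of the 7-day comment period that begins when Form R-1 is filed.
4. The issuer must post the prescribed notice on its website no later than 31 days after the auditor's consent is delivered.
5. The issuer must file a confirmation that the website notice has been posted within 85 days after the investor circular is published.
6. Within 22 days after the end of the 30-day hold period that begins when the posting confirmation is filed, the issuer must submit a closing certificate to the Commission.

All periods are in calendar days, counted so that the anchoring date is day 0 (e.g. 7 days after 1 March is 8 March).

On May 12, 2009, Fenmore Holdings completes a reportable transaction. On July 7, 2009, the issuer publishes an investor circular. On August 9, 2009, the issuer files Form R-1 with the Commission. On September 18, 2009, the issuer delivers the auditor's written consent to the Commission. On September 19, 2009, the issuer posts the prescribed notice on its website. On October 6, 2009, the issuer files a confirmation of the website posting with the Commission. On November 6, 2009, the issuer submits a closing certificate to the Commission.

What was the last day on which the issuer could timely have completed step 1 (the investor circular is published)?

June 26, 2009

Step 1 runs from May 12, 2009, when the transaction closes. 45 days after May 12, 2009 is June 26, 2009.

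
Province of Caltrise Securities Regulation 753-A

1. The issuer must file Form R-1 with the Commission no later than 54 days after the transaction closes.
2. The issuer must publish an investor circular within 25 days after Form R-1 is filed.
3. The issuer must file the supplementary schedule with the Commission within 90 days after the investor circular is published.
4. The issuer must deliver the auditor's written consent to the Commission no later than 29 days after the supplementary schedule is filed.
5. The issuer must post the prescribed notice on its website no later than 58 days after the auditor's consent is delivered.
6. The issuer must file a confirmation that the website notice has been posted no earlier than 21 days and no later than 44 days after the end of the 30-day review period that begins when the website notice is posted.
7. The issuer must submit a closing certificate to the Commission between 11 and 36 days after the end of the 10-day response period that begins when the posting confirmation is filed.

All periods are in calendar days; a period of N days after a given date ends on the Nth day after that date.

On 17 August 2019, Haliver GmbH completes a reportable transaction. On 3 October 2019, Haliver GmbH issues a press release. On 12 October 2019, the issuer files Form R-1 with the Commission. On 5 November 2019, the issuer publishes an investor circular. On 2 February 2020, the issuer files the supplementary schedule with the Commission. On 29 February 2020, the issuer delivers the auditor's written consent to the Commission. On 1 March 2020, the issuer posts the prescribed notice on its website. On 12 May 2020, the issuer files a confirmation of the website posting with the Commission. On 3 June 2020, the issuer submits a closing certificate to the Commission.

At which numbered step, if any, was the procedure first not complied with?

Step 1

(1) due by 17 August 2019 + 54 days = 10 October 2019; done 12 October 2019 — 2 days late.
The analysis stops there.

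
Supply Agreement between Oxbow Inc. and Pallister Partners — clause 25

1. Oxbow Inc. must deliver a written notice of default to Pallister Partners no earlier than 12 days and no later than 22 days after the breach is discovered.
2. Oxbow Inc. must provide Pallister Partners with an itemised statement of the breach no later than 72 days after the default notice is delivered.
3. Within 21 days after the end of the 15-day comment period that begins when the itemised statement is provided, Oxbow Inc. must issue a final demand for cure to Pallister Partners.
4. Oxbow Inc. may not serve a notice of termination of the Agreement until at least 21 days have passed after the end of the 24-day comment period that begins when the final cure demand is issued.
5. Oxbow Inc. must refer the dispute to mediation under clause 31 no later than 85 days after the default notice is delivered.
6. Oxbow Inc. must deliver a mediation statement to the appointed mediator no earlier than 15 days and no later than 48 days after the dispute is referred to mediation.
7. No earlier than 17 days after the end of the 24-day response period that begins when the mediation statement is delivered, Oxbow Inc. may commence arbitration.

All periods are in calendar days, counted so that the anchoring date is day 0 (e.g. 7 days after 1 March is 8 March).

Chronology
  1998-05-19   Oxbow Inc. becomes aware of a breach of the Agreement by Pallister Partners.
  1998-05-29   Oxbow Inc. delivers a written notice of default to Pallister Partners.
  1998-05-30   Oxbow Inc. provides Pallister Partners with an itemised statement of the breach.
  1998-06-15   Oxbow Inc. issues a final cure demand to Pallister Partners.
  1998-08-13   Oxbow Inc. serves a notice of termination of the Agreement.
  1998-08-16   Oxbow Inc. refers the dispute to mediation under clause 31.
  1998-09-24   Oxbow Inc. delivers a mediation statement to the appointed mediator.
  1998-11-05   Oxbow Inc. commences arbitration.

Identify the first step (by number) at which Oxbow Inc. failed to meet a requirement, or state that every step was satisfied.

Step 1

Step 1: the window is 12–22 days after 1998-05-19 (when the breach is discovered), so 1998-05-31 through 1998-06-10; 1998-05-29 is 2 days too early.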